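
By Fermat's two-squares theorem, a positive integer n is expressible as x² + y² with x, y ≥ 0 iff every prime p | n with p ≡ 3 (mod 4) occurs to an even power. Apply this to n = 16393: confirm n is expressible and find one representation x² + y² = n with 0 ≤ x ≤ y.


Step 1: Factor n = 16393 = 13^2 · 97.
Step 2: Check the mod-4 condition on each prime factor: 13 ≡ 1 (mod 4), exponent 2; 97 ≡ 1 (mod 4), exponent 1.
All primes ≡ 3 (mod 4) appear to even exponent (or don't appear), so by the two-squares theorem n IS expressible as a sum of two squares.
Step 3: Build a representation. Here n = 13 · 13 · 97 is a product of primes ≡ 1 (mod 4). Each prime p ≡ 1 (mod 4) is itself a sum of two squares; find a² by testing p − a² for a perfect square:
  13: 13 − 1² = 12, 13 − 2² = 9 = 3² ⇒ 13 = 2² + 3².
  97: 97 − 1² = 96, 97 − 2² = 93, 97 − 3² = 88, 97 − 4² = 81 = 9² ⇒ 97 = 4² + 9².
  Combine using the Brahmagupta–Fibonacci identity (a² + b²)(c² + d²) = (ac − bd)² + (ad + bc)² = (ac + bd)² + (ad − bc)²:
  13 · 13 = 169: from (2² + 3²)(2² + 3²), take (2·2 − 3·3, 2·3 + 3·2) = (4 − 9, 6 + 6) = (-5, 12); dropping signs (only squares matter) gives (5, 12); check 5² + 12² = 25 + 144 = 169 ✓.
  169 · 97 = 16393: from (5² + 12²)(4² + 9²), take (5·4 − 12·9, 5·9 + 12·4) = (20 − 108, 45 + 48) = (-88, 93); dropping signs (only squares matter) gives (88, 93); check 88² + 93² = 7744 + 8649 = 16393 ✓.
Step 4: Order so x ≤ y and verify: 88² + 93² = 7744 + 8649 = 16393 = n. ✓

n = 16393 = 88² + 93² (one valid representation with x ≤ y).


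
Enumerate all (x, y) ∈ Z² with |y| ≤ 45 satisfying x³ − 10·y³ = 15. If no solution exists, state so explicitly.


The equation is x³ - 10y³ = 15. For fixed y, x³ = 10·y³ + 15, so a solution requires the RHS to be a perfect cube.
Strategy: iterate y from -45 to 45, compute RHS = 10·y³ + 15, and check whether it is a (positive or negative) perfect cube.
Check small values of y:
  y = 0: RHS = 15 is not a perfect cube.
  y = 1: RHS = 25 is not a perfect cube.
  y = -1: RHS = 5 is not a perfect cube.
  y = 2: RHS = 95 is not a perfect cube.
  y = -2: RHS = -65 is not a perfect cube.
  y = 3: RHS = 285 is not a perfect cube.
  y = -3: RHS = -255 is not a perfect cube.
Continuing the search up to |y| = 45 finds no solutions either.
No (x, y) in the scanned range satisfies the equation.

No integer solutions with |y| ≤ 45.


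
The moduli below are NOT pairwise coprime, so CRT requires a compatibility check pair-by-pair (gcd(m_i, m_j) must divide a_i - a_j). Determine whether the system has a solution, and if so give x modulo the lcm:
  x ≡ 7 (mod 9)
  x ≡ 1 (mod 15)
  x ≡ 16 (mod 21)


Moduli 9, 15, 21 are not pairwise coprime, so CRT works modulo lcm(m_i) when all pairwise compatibility conditions hold.
Pairwise compatibility: gcd(m_i, m_j) must divide a_i - a_j for every pair.
Merge one congruence at a time:
  Start: x ≡ 7 (mod 9).
  Combine with x ≡ 1 (mod 15): gcd(9, 15) = 3; 1 - 7 = -6, which IS divisible by 3, so compatible.
    Write x = 7 + 9·t and substitute into x ≡ 1 (mod 15): 9·t ≡ 1 − 7 = -6 (mod 15).
    Divide the congruence (and modulus) by g = 3: 3·t ≡ -2 (mod 5).
    Reduce coefficients mod 5: 3·t ≡ 3 (mod 5).
    The inverse of 3 mod 5 is 2 (since 3·2 = 6 = 1·5 + 1), so t ≡ 2·3 = 6 ≡ 1 (mod 5).
    Then x = 7 + 9·1 = 16, valid modulo lcm(9, 15) = 45: x ≡ 16 (mod 45).
  Combine with x ≡ 16 (mod 21): gcd(45, 21) = 3; 16 - 16 = 0, which IS divisible by 3, so compatible.
    Write x = 16 + 45·t and substitute into x ≡ 16 (mod 21): 45·t ≡ 16 − 16 = 0 (mod 21).
    Divide the congruence (and modulus) by g = 3: 15·t ≡ 0 (mod 7).
    Reduce coefficients mod 7: 1·t ≡ 0 (mod 7).
    So t ≡ 0 (mod 7).
    Then x = 16 + 45·0 = 16, valid modulo lcm(45, 21) = 315: x ≡ 16 (mod 315).
Verify: 16 mod 9 = 7, 16 mod 15 = 1, 16 mod 21 = 16.

x ≡ 16 (mod 315).


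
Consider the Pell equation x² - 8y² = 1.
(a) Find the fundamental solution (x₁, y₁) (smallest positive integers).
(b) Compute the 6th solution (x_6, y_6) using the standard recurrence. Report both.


Step 1: Find the fundamental solution (x₁, y₁) of x² - 8y² = 1.
  Expand √8 as a continued fraction. a₀ = ⌊√8⌋ = 2; iterate m_{k+1} = d_k·a_k − m_k, d_{k+1} = (8 − m_{k+1}²)/d_k, a_{k+1} = ⌊(a₀ + m_{k+1})/d_{k+1}⌋ (starting m₀ = 0, d₀ = 1), with convergents p_k = a_k·p_{k-1} + p_{k-2}, q_k = a_k·q_{k-1} + q_{k-2} (p₋₁ = 1, q₋₁ = 0):
  k = 0: a₀ = 2; p₀/q₀ = 2/1; p₀² − 8·q₀² = 4 − 8 = -4.
  k = 1: m = 2, d = 4, a = ⌊(2 + 2)/4⌋ = 1; p/q = (1·2 + 1)/(1·1 + 0) = 3/1; p² − 8·q² = 9 − 8 = 1.
  The first convergent with p² − 8·q² = 1 gives the fundamental solution (x₁, y₁) = (3, 1).
Step 2: Apply the recurrence (x_{n+1}, y_{n+1}) = (x₁x_n + 8y₁y_n, x₁y_n + y₁x_n) repeatedly.
  From (x_1, y_1) = (3, 1): x_2 = 3·3 + 8·1·1 = 17; y_2 = 3·1 + 1·3 = 6.
  From (x_2, y_2) = (17, 6): x_3 = 3·17 + 8·1·6 = 99; y_3 = 3·6 + 1·17 = 35.
  From (x_3, y_3) = (99, 35): x_4 = 3·99 + 8·1·35 = 577; y_4 = 3·35 + 1·99 = 204.
  From (x_4, y_4) = (577, 204): x_5 = 3·577 + 8·1·204 = 3363; y_5 = 3·204 + 1·577 = 1189.
  From (x_5, y_5) = (3363, 1189): x_6 = 3·3363 + 8·1·1189 = 19601; y_6 = 3·1189 + 1·3363 = 6930.
Step 3: Verify x_6² - 8·y_6² = 384199201 - 384199200 = 1 (should be 1). ✓

(x_1, y_1) = (3, 1); (x_6, y_6) = (19601, 6930).


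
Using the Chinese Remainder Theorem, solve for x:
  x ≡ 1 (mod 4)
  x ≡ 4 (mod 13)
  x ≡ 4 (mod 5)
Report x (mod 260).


Moduli 4, 13, 5 are pairwise coprime; by CRT there is a unique solution modulo M = 4 · 13 · 5 = 260.
Solve pairwise, accumulating the modulus:
  Start with x ≡ 1 (mod 4).
  Combine with x ≡ 4 (mod 13): since gcd(4, 13) = 1, we get a unique residue mod 52.
    Write x = 1 + 4·t and substitute into x ≡ 4 (mod 13): 4·t ≡ 4 − 1 = 3 (mod 13).
    The inverse of 4 mod 13 is 10 (since 4·10 = 40 = 3·13 + 1), so t ≡ 10·3 = 30 ≡ 4 (mod 13).
    Then x = 1 + 4·4 = 17, valid modulo lcm(4, 13) = 52: x ≡ 17 (mod 52).
  Combine with x ≡ 4 (mod 5): since gcd(52, 5) = 1, we get a unique residue mod 260.
    Write x = 17 + 52·t and substitute into x ≡ 4 (mod 5): 52·t ≡ 4 − 17 = -13 (mod 5).
    Reduce coefficients mod 5: 2·t ≡ 2 (mod 5).
    The inverse of 2 mod 5 is 3 (since 2·3 = 6 = 1·5 + 1), so t ≡ 3·2 = 6 ≡ 1 (mod 5).
    Then x = 17 + 52·1 = 69, valid modulo lcm(52, 5) = 260: x ≡ 69 (mod 260).
Verify: 69 mod 4 = 1 ✓, 69 mod 13 = 4 ✓, 69 mod 5 = 4 ✓.

x ≡ 69 (mod 260).


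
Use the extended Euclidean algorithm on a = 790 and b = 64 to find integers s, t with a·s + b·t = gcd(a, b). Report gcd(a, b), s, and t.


Euclidean algorithm on (790, 64) — divide until remainder is 0:
  790 = 12 · 64 + 22
  64 = 2 · 22 + 20
  22 = 1 · 20 + 2
  20 = 10 · 2 + 0
gcd(790, 64) = 2.
Track Bezout coefficients alongside the remainders: start with r₀ = 790 = a·1 + b·0 (s = 1, t = 0) and r₁ = 64 = a·0 + b·1 (s = 0, t = 1); each new remainder r_{k+1} = r_{k-1} − q_k·r_k inherits s_{k+1} = s_{k-1} − q_k·s_k, t_{k+1} = t_{k-1} − q_k·t_k, so r_k = a·s_k + b·t_k at every step:
  q = 12: r = 22, s = 1 − 12·0 = 1, t = 0 − 12·1 = -12  (check: 790·1 + 64·(-12) = 22)
  q = 2: r = 20, s = 0 − 2·1 = -2, t = 1 − 2·(-12) = 25  (check: 790·(-2) + 64·25 = 20)
  q = 1: r = 2, s = 1 − 1·(-2) = 3, t = -12 − 1·25 = -37  (check: 790·3 + 64·(-37) = 2)
The row with r = 2 (the gcd) gives the Bezout coefficients s = 3, t = -37.
Result: 790 · (3) + 64 · (-37) = 2.

gcd(790, 64) = 2; s = 3, t = -37 (check: 790·3 + 64·(-37) = 2).


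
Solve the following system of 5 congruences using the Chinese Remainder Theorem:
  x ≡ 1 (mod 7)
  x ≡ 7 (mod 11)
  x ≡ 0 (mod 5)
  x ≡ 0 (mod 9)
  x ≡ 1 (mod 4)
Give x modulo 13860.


Product of moduli M = 7 · 11 · 5 · 9 · 4 = 13860.
Merge one congruence at a time:
  Start: x ≡ 1 (mod 7).
  Combine with x ≡ 7 (mod 11); new modulus lcm = 77.
    Write x = 1 + 7·t and substitute into x ≡ 7 (mod 11): 7·t ≡ 7 − 1 = 6 (mod 11).
    The inverse of 7 mod 11 is 8 (since 7·8 = 56 = 5·11 + 1), so t ≡ 8·6 = 48 ≡ 4 (mod 11).
    Then x = 1 + 7·4 = 29, valid modulo lcm(7, 11) = 77: x ≡ 29 (mod 77).
  Combine with x ≡ 0 (mod 5); new modulus lcm = 385.
    Write x = 29 + 77·t and substitute into x ≡ 0 (mod 5): 77·t ≡ 0 − 29 = -29 (mod 5).
    Reduce coefficients mod 5: 2·t ≡ 1 (mod 5).
    The inverse of 2 mod 5 is 3 (since 2·3 = 6 = 1·5 + 1), so t ≡ 3·1 = 3 ≡ 3 (mod 5).
    Then x = 29 + 77·3 = 260, valid modulo lcm(77, 5) = 385: x ≡ 260 (mod 385).
  Combine with x ≡ 0 (mod 9); new modulus lcm = 3465.
    Write x = 260 + 385·t and substitute into x ≡ 0 (mod 9): 385·t ≡ 0 − 260 = -260 (mod 9).
    Reduce coefficients mod 9: 7·t ≡ 1 (mod 9).
    The inverse of 7 mod 9 is 4 (since 7·4 = 28 = 3·9 + 1), so t ≡ 4·1 = 4 ≡ 4 (mod 9).
    Then x = 260 + 385·4 = 1800, valid modulo lcm(385, 9) = 3465: x ≡ 1800 (mod 3465).
  Combine with x ≡ 1 (mod 4); new modulus lcm = 13860.
    Write x = 1800 + 3465·t and substitute into x ≡ 1 (mod 4): 3465·t ≡ 1 − 1800 = -1799 (mod 4).
    Reduce coefficients mod 4: 1·t ≡ 1 (mod 4).
    So t ≡ 1 (mod 4).
    Then x = 1800 + 3465·1 = 5265, valid modulo lcm(3465, 4) = 13860: x ≡ 5265 (mod 13860).
Verify against each original: 5265 mod 7 = 1, 5265 mod 11 = 7, 5265 mod 5 = 0, 5265 mod 9 = 0, 5265 mod 4 = 1.

x ≡ 5265 (mod 13860).


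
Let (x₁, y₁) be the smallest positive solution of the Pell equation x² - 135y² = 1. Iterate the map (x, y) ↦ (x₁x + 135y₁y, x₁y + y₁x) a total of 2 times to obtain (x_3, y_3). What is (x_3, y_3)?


Step 1: Find the fundamental solution (x₁, y₁) of x² - 135y² = 1.
  Expand √135 as a continued fraction. a₀ = ⌊√135⌋ = 11; iterate m_{k+1} = d_k·a_k − m_k, d_{k+1} = (135 − m_{k+1}²)/d_k, a_{k+1} = ⌊(a₀ + m_{k+1})/d_{k+1}⌋ (starting m₀ = 0, d₀ = 1), with convergents p_k = a_k·p_{k-1} + p_{k-2}, q_k = a_k·q_{k-1} + q_{k-2} (p₋₁ = 1, q₋₁ = 0):
  k = 0: a₀ = 11; p₀/q₀ = 11/1; p₀² − 135·q₀² = 121 − 135 = -14.
  k = 1: m = 11, d = 14, a = ⌊(11 + 11)/14⌋ = 1; p/q = (1·11 + 1)/(1·1 + 0) = 12/1; p² − 135·q² = 144 − 135 = 9.
  k = 2: m = 3, d = 9, a = ⌊(11 + 3)/9⌋ = 1; p/q = (1·12 + 11)/(1·1 + 1) = 23/2; p² − 135·q² = 529 − 540 = -11.
  k = 3: m = 6, d = 11, a = ⌊(11 + 6)/11⌋ = 1; p/q = (1·23 + 12)/(1·2 + 1) = 35/3; p² − 135·q² = 1225 − 1215 = 10.
  k = 4: m = 5, d = 10, a = ⌊(11 + 5)/10⌋ = 1; p/q = (1·35 + 23)/(1·3 + 2) = 58/5; p² − 135·q² = 3364 − 3375 = -11.
  k = 5: m = 5, d = 11, a = ⌊(11 + 5)/11⌋ = 1; p/q = (1·58 + 35)/(1·5 + 3) = 93/8; p² − 135·q² = 8649 − 8640 = 9.
  k = 6: m = 6, d = 9, a = ⌊(11 + 6)/9⌋ = 1; p/q = (1·93 + 58)/(1·8 + 5) = 151/13; p² − 135·q² = 22801 − 22815 = -14.
  k = 7: m = 3, d = 14, a = ⌊(11 + 3)/14⌋ = 1; p/q = (1·151 + 93)/(1·13 + 8) = 244/21; p² − 135·q² = 59536 − 59535 = 1.
  The first convergent with p² − 135·q² = 1 gives the fundamental solution (x₁, y₁) = (244, 21).
Step 2: Apply the recurrence (x_{n+1}, y_{n+1}) = (x₁x_n + 135y₁y_n, x₁y_n + y₁x_n) repeatedly.
  From (x_1, y_1) = (244, 21): x_2 = 244·244 + 135·21·21 = 119071; y_2 = 244·21 + 21·244 = 10248.
  From (x_2, y_2) = (119071, 10248): x_3 = 244·119071 + 135·21·10248 = 58106404; y_3 = 244·10248 + 21·119071 = 5001003.
Step 3: Verify x_3² - 135·y_3² = 3376354185811216 - 3376354185811215 = 1 (should be 1). ✓

(x_1, y_1) = (244, 21); (x_3, y_3) = (58106404, 5001003).


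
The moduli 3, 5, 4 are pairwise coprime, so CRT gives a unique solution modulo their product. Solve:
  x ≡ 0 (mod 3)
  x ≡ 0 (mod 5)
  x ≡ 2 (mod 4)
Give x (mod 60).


Moduli 3, 5, 4 are pairwise coprime; by CRT there is a unique solution modulo M = 3 · 5 · 4 = 60.
Solve pairwise, accumulating the modulus:
  Start with x ≡ 0 (mod 3).
  Combine with x ≡ 0 (mod 5): since gcd(3, 5) = 1, we get a unique residue mod 15.
    Write x = 0 + 3·t and substitute into x ≡ 0 (mod 5): 3·t ≡ 0 − 0 = 0 (mod 5).
    The inverse of 3 mod 5 is 2 (since 3·2 = 6 = 1·5 + 1), so t ≡ 2·0 = 0 ≡ 0 (mod 5).
    Then x = 0 + 3·0 = 0, valid modulo lcm(3, 5) = 15: x ≡ 0 (mod 15).
  Combine with x ≡ 2 (mod 4): since gcd(15, 4) = 1, we get a unique residue mod 60.
    Write x = 0 + 15·t and substitute into x ≡ 2 (mod 4): 15·t ≡ 2 − 0 = 2 (mod 4).
    Reduce coefficients mod 4: 3·t ≡ 2 (mod 4).
    The inverse of 3 mod 4 is 3 (since 3·3 = 9 = 2·4 + 1), so t ≡ 3·2 = 6 ≡ 2 (mod 4).
    Then x = 0 + 15·2 = 30, valid modulo lcm(15, 4) = 60: x ≡ 30 (mod 60).
Verify: 30 mod 3 = 0 ✓, 30 mod 5 = 0 ✓, 30 mod 4 = 2 ✓.

x ≡ 30 (mod 60).


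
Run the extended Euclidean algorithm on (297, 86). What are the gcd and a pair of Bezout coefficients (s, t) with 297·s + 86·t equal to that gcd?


Euclidean algorithm on (297, 86) — divide until remainder is 0:
  297 = 3 · 86 + 39
  86 = 2 · 39 + 8
  39 = 4 · 8 + 7
  8 = 1 · 7 + 1
  7 = 7 · 1 + 0
gcd(297, 86) = 1.
Track Bezout coefficients alongside the remainders: start with r₀ = 297 = a·1 + b·0 (s = 1, t = 0) and r₁ = 86 = a·0 + b·1 (s = 0, t = 1); each new remainder r_{k+1} = r_{k-1} − q_k·r_k inherits s_{k+1} = s_{k-1} − q_k·s_k, t_{k+1} = t_{k-1} − q_k·t_k, so r_k = a·s_k + b·t_k at every step:
  q = 3: r = 39, s = 1 − 3·0 = 1, t = 0 − 3·1 = -3  (check: 297·1 + 86·(-3) = 39)
  q = 2: r = 8, s = 0 − 2·1 = -2, t = 1 − 2·(-3) = 7  (check: 297·(-2) + 86·7 = 8)
  q = 4: r = 7, s = 1 − 4·(-2) = 9, t = -3 − 4·7 = -31  (check: 297·9 + 86·(-31) = 7)
  q = 1: r = 1, s = -2 − 1·9 = -11, t = 7 − 1·(-31) = 38  (check: 297·(-11) + 86·38 = 1)
The row with r = 1 (the gcd) gives the Bezout coefficients s = -11, t = 38.
Result: 297 · (-11) + 86 · (38) = 1.

gcd(297, 86) = 1; s = -11, t = 38 (check: 297·(-11) + 86·38 = 1).


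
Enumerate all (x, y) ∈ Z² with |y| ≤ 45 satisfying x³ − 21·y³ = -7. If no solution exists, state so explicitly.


The equation is x³ - 21y³ = -7. For fixed y, x³ = 21·y³ − 7, so a solution requires the RHS to be a perfect cube.
Strategy: iterate y from -45 to 45, compute RHS = 21·y³ − 7, and check whether it is a (positive or negative) perfect cube.
Check small values of y:
  y = 0: RHS = -7 is not a perfect cube.
  y = 1: RHS = 14 is not a perfect cube.
  y = -1: RHS = -28 is not a perfect cube.
  y = 2: RHS = 161 is not a perfect cube.
  y = -2: RHS = -175 is not a perfect cube.
  y = 3: RHS = 560 is not a perfect cube.
  y = -3: RHS = -574 is not a perfect cube.
Continuing the search up to |y| = 45 finds no solutions either.
No (x, y) in the scanned range satisfies the equation.

No integer solutions with |y| ≤ 45.


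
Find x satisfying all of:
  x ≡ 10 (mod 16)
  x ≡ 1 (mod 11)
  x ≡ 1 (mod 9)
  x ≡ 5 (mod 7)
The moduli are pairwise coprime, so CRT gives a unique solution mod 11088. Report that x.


Product of moduli M = 16 · 11 · 9 · 7 = 11088.
Merge one congruence at a time:
  Start: x ≡ 10 (mod 16).
  Combine with x ≡ 1 (mod 11); new modulus lcm = 176.
    Write x = 10 + 16·t and substitute into x ≡ 1 (mod 11): 16·t ≡ 1 − 10 = -9 (mod 11).
    Reduce coefficients mod 11: 5·t ≡ 2 (mod 11).
    The inverse of 5 mod 11 is 9 (since 5·9 = 45 = 4·11 + 1), so t ≡ 9·2 = 18 ≡ 7 (mod 11).
    Then x = 10 + 16·7 = 122, valid modulo lcm(16, 11) = 176: x ≡ 122 (mod 176).
  Combine with x ≡ 1 (mod 9); new modulus lcm = 1584.
    Write x = 122 + 176·t and substitute into x ≡ 1 (mod 9): 176·t ≡ 1 − 122 = -121 (mod 9).
    Reduce coefficients mod 9: 5·t ≡ 5 (mod 9).
    The inverse of 5 mod 9 is 2 (since 5·2 = 10 = 1·9 + 1), so t ≡ 2·5 = 10 ≡ 1 (mod 9).
    Then x = 122 + 176·1 = 298, valid modulo lcm(176, 9) = 1584: x ≡ 298 (mod 1584).
  Combine with x ≡ 5 (mod 7); new modulus lcm = 11088.
    Write x = 298 + 1584·t and substitute into x ≡ 5 (mod 7): 1584·t ≡ 5 − 298 = -293 (mod 7).
    Reduce coefficients mod 7: 2·t ≡ 1 (mod 7).
    The inverse of 2 mod 7 is 4 (since 2·4 = 8 = 1·7 + 1), so t ≡ 4·1 = 4 ≡ 4 (mod 7).
    Then x = 298 + 1584·4 = 6634, valid modulo lcm(1584, 7) = 11088: x ≡ 6634 (mod 11088).
Verify against each original: 6634 mod 16 = 10, 6634 mod 11 = 1, 6634 mod 9 = 1, 6634 mod 7 = 5.

x ≡ 6634 (mod 11088).


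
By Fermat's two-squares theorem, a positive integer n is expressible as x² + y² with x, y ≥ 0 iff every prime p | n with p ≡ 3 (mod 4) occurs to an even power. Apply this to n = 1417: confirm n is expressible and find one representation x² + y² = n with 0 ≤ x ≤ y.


Step 1: Factor n = 1417 = 13 · 109.
Step 2: Check the mod-4 condition on each prime factor: 13 ≡ 1 (mod 4), exponent 1; 109 ≡ 1 (mod 4), exponent 1.
All primes ≡ 3 (mod 4) appear to even exponent (or don't appear), so by the two-squares theorem n IS expressible as a sum of two squares.
Step 3: Build a representation. Here n = 13 · 109 is a product of primes ≡ 1 (mod 4). Each prime p ≡ 1 (mod 4) is itself a sum of two squares; find a² by testing p − a² for a perfect square:
  13: 13 − 1² = 12, 13 − 2² = 9 = 3² ⇒ 13 = 2² + 3².
  109: 109 − 1² = 108, 109 − 2² = 105, 109 − 3² = 100 = 10² ⇒ 109 = 3² + 10².
  Combine using the Brahmagupta–Fibonacci identity (a² + b²)(c² + d²) = (ac − bd)² + (ad + bc)² = (ac + bd)² + (ad − bc)²:
  13 · 109 = 1417: from (2² + 3²)(3² + 10²), take (2·3 − 3·10, 2·10 + 3·3) = (6 − 30, 20 + 9) = (-24, 29); dropping signs (only squares matter) gives (24, 29); check 24² + 29² = 576 + 841 = 1417 ✓.
Step 4: Order so x ≤ y and verify: 24² + 29² = 576 + 841 = 1417 = n. ✓

n = 1417 = 24² + 29² (one valid representation with x ≤ y).


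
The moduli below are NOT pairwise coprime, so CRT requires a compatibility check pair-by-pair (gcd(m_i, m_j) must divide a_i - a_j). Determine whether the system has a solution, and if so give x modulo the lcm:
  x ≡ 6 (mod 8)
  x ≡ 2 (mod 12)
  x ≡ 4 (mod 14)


Moduli 8, 12, 14 are not pairwise coprime, so CRT works modulo lcm(m_i) when all pairwise compatibility conditions hold.
Pairwise compatibility: gcd(m_i, m_j) must divide a_i - a_j for every pair.
Merge one congruence at a time:
  Start: x ≡ 6 (mod 8).
  Combine with x ≡ 2 (mod 12): gcd(8, 12) = 4; 2 - 6 = -4, which IS divisible by 4, so compatible.
    Write x = 6 + 8·t and substitute into x ≡ 2 (mod 12): 8·t ≡ 2 − 6 = -4 (mod 12).
    Divide the congruence (and modulus) by g = 4: 2·t ≡ -1 (mod 3).
    Reduce coefficients mod 3: 2·t ≡ 2 (mod 3).
    The inverse of 2 mod 3 is 2 (since 2·2 = 4 = 1·3 + 1), so t ≡ 2·2 = 4 ≡ 1 (mod 3).
    Then x = 6 + 8·1 = 14, valid modulo lcm(8, 12) = 24: x ≡ 14 (mod 24).
  Combine with x ≡ 4 (mod 14): gcd(24, 14) = 2; 4 - 14 = -10, which IS divisible by 2, so compatible.
    Write x = 14 + 24·t and substitute into x ≡ 4 (mod 14): 24·t ≡ 4 − 14 = -10 (mod 14).
    Divide the congruence (and modulus) by g = 2: 12·t ≡ -5 (mod 7).
    Reduce coefficients mod 7: 5·t ≡ 2 (mod 7).
    The inverse of 5 mod 7 is 3 (since 5·3 = 15 = 2·7 + 1), so t ≡ 3·2 = 6 ≡ 6 (mod 7).
    Then x = 14 + 24·6 = 158, valid modulo lcm(24, 14) = 168: x ≡ 158 (mod 168).
Verify: 158 mod 8 = 6, 158 mod 12 = 2, 158 mod 14 = 4.

x ≡ 158 (mod 168).


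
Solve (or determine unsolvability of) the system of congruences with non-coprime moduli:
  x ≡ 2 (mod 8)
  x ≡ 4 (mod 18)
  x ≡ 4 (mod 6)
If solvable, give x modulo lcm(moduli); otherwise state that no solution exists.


Moduli 8, 18, 6 are not pairwise coprime, so CRT works modulo lcm(m_i) when all pairwise compatibility conditions hold.
Pairwise compatibility: gcd(m_i, m_j) must divide a_i - a_j for every pair.
Merge one congruence at a time:
  Start: x ≡ 2 (mod 8).
  Combine with x ≡ 4 (mod 18): gcd(8, 18) = 2; 4 - 2 = 2, which IS divisible by 2, so compatible.
    Write x = 2 + 8·t and substitute into x ≡ 4 (mod 18): 8·t ≡ 4 − 2 = 2 (mod 18).
    Divide the congruence (and modulus) by g = 2: 4·t ≡ 1 (mod 9).
    The inverse of 4 mod 9 is 7 (since 4·7 = 28 = 3·9 + 1), so t ≡ 7·1 = 7 ≡ 7 (mod 9).
    Then x = 2 + 8·7 = 58, valid modulo lcm(8, 18) = 72: x ≡ 58 (mod 72).
  Combine with x ≡ 4 (mod 6): gcd(72, 6) = 6; 4 - 58 = -54, which IS divisible by 6, so compatible.
    Write x = 58 + 72·t and substitute into x ≡ 4 (mod 6): 72·t ≡ 4 − 58 = -54 (mod 6).
    Divide the congruence (and modulus) by g = 6: 12·t ≡ -9 (mod 1).
    Modulo 1 every t works; take t = 0.
    Then x = 58 + 72·0 = 58, valid modulo lcm(72, 6) = 72: x ≡ 58 (mod 72).
Verify: 58 mod 8 = 2, 58 mod 18 = 4, 58 mod 6 = 4.

x ≡ 58 (mod 72).


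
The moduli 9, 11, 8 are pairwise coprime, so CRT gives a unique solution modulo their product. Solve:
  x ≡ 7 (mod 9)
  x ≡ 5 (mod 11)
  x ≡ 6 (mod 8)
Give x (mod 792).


Moduli 9, 11, 8 are pairwise coprime; by CRT there is a unique solution modulo M = 9 · 11 · 8 = 792.
Solve pairwise, accumulating the modulus:
  Start with x ≡ 7 (mod 9).
  Combine with x ≡ 5 (mod 11): since gcd(9, 11) = 1, we get a unique residue mod 99.
    Write x = 7 + 9·t and substitute into x ≡ 5 (mod 11): 9·t ≡ 5 − 7 = -2 (mod 11).
    Reduce coefficients mod 11: 9·t ≡ 9 (mod 11).
    The inverse of 9 mod 11 is 5 (since 9·5 = 45 = 4·11 + 1), so t ≡ 5·9 = 45 ≡ 1 (mod 11).
    Then x = 7 + 9·1 = 16, valid modulo lcm(9, 11) = 99: x ≡ 16 (mod 99).
  Combine with x ≡ 6 (mod 8): since gcd(99, 8) = 1, we get a unique residue mod 792.
    Write x = 16 + 99·t and substitute into x ≡ 6 (mod 8): 99·t ≡ 6 − 16 = -10 (mod 8).
    Reduce coefficients mod 8: 3·t ≡ 6 (mod 8).
    The inverse of 3 mod 8 is 3 (since 3·3 = 9 = 1·8 + 1), so t ≡ 3·6 = 18 ≡ 2 (mod 8).
    Then x = 16 + 99·2 = 214, valid modulo lcm(99, 8) = 792: x ≡ 214 (mod 792).
Verify: 214 mod 9 = 7 ✓, 214 mod 11 = 5 ✓, 214 mod 8 = 6 ✓.

x ≡ 214 (mod 792).


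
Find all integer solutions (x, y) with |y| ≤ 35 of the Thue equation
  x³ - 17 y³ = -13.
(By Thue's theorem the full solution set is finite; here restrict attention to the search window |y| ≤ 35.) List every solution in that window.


The equation is x³ - 17y³ = -13. For fixed y, x³ = 17·y³ − 13, so a solution requires the RHS to be a perfect cube.
Strategy: iterate y from -35 to 35, compute RHS = 17·y³ − 13, and check whether it is a (positive or negative) perfect cube.
Check small values of y:
  y = 0: RHS = -13 is not a perfect cube.
  y = 1: RHS = 4 is not a perfect cube.
  y = -1: RHS = -30 is not a perfect cube.
  y = 2: RHS = 123 is not a perfect cube.
  y = -2: RHS = -149 is not a perfect cube.
  y = 3: RHS = 446 is not a perfect cube.
  y = -3: RHS = -472 is not a perfect cube.
Continuing the search up to |y| = 35 finds no solutions either.
No (x, y) in the scanned range satisfies the equation.

No integer solutions with |y| ≤ 35.


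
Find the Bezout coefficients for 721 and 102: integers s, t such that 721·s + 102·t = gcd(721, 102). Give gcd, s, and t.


Euclidean algorithm on (721, 102) — divide until remainder is 0:
  721 = 7 · 102 + 7
  102 = 14 · 7 + 4
  7 = 1 · 4 + 3
  4 = 1 · 3 + 1
  3 = 3 · 1 + 0
gcd(721, 102) = 1.
Track Bezout coefficients alongside the remainders: start with r₀ = 721 = a·1 + b·0 (s = 1, t = 0) and r₁ = 102 = a·0 + b·1 (s = 0, t = 1); each new remainder r_{k+1} = r_{k-1} − q_k·r_k inherits s_{k+1} = s_{k-1} − q_k·s_k, t_{k+1} = t_{k-1} − q_k·t_k, so r_k = a·s_k + b·t_k at every step:
  q = 7: r = 7, s = 1 − 7·0 = 1, t = 0 − 7·1 = -7  (check: 721·1 + 102·(-7) = 7)
  q = 14: r = 4, s = 0 − 14·1 = -14, t = 1 − 14·(-7) = 99  (check: 721·(-14) + 102·99 = 4)
  q = 1: r = 3, s = 1 − 1·(-14) = 15, t = -7 − 1·99 = -106  (check: 721·15 + 102·(-106) = 3)
  q = 1: r = 1, s = -14 − 1·15 = -29, t = 99 − 1·(-106) = 205  (check: 721·(-29) + 102·205 = 1)
The row with r = 1 (the gcd) gives the Bezout coefficients s = -29, t = 205.
Result: 721 · (-29) + 102 · (205) = 1.

gcd(721, 102) = 1; s = -29, t = 205 (check: 721·(-29) + 102·205 = 1).


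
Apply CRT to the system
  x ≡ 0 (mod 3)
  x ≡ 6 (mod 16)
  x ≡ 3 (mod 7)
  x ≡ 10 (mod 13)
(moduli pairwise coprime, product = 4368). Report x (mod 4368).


Product of moduli M = 3 · 16 · 7 · 13 = 4368.
Merge one congruence at a time:
  Start: x ≡ 0 (mod 3).
  Combine with x ≡ 6 (mod 16); new modulus lcm = 48.
    Write x = 0 + 3·t and substitute into x ≡ 6 (mod 16): 3·t ≡ 6 − 0 = 6 (mod 16).
    The inverse of 3 mod 16 is 11 (since 3·11 = 33 = 2·16 + 1), so t ≡ 11·6 = 66 ≡ 2 (mod 16).
    Then x = 0 + 3·2 = 6, valid modulo lcm(3, 16) = 48: x ≡ 6 (mod 48).
  Combine with x ≡ 3 (mod 7); new modulus lcm = 336.
    Write x = 6 + 48·t and substitute into x ≡ 3 (mod 7): 48·t ≡ 3 − 6 = -3 (mod 7).
    Reduce coefficients mod 7: 6·t ≡ 4 (mod 7).
    The inverse of 6 mod 7 is 6 (since 6·6 = 36 = 5·7 + 1), so t ≡ 6·4 = 24 ≡ 3 (mod 7).
    Then x = 6 + 48·3 = 150, valid modulo lcm(48, 7) = 336: x ≡ 150 (mod 336).
  Combine with x ≡ 10 (mod 13); new modulus lcm = 4368.
    Write x = 150 + 336·t and substitute into x ≡ 10 (mod 13): 336·t ≡ 10 − 150 = -140 (mod 13).
    Reduce coefficients mod 13: 11·t ≡ 3 (mod 13).
    The inverse of 11 mod 13 is 6 (since 11·6 = 66 = 5·13 + 1), so t ≡ 6·3 = 18 ≡ 5 (mod 13).
    Then x = 150 + 336·5 = 1830, valid modulo lcm(336, 13) = 4368: x ≡ 1830 (mod 4368).
Verify against each original: 1830 mod 3 = 0, 1830 mod 16 = 6, 1830 mod 7 = 3, 1830 mod 13 = 10.

x ≡ 1830 (mod 4368).


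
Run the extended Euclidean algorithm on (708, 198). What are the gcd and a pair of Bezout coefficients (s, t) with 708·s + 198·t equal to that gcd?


Euclidean algorithm on (708, 198) — divide until remainder is 0:
  708 = 3 · 198 + 114
  198 = 1 · 114 + 84
  114 = 1 · 84 + 30
  84 = 2 · 30 + 24
  30 = 1 · 24 + 6
  24 = 4 · 6 + 0
gcd(708, 198) = 6.
Track Bezout coefficients alongside the remainders: start with r₀ = 708 = a·1 + b·0 (s = 1, t = 0) and r₁ = 198 = a·0 + b·1 (s = 0, t = 1); each new remainder r_{k+1} = r_{k-1} − q_k·r_k inherits s_{k+1} = s_{k-1} − q_k·s_k, t_{k+1} = t_{k-1} − q_k·t_k, so r_k = a·s_k + b·t_k at every step:
  q = 3: r = 114, s = 1 − 3·0 = 1, t = 0 − 3·1 = -3  (check: 708·1 + 198·(-3) = 114)
  q = 1: r = 84, s = 0 − 1·1 = -1, t = 1 − 1·(-3) = 4  (check: 708·(-1) + 198·4 = 84)
  q = 1: r = 30, s = 1 − 1·(-1) = 2, t = -3 − 1·4 = -7  (check: 708·2 + 198·(-7) = 30)
  q = 2: r = 24, s = -1 − 2·2 = -5, t = 4 − 2·(-7) = 18  (check: 708·(-5) + 198·18 = 24)
  q = 1: r = 6, s = 2 − 1·(-5) = 7, t = -7 − 1·18 = -25  (check: 708·7 + 198·(-25) = 6)
The row with r = 6 (the gcd) gives the Bezout coefficients s = 7, t = -25.
Result: 708 · (7) + 198 · (-25) = 6.

gcd(708, 198) = 6; s = 7, t = -25 (check: 708·7 + 198·(-25) = 6).


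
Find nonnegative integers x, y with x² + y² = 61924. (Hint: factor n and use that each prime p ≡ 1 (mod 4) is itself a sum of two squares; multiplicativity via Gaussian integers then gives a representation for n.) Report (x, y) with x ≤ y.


Step 1: Factor n = 61924 = 2^2 · 113 · 137.
Step 2: Check the mod-4 condition on each prime factor: 2 = 2 (special); 113 ≡ 1 (mod 4), exponent 1; 137 ≡ 1 (mod 4), exponent 1.
All primes ≡ 3 (mod 4) appear to even exponent (or don't appear), so by the two-squares theorem n IS expressible as a sum of two squares.
Step 3: Build a representation. Group n = k² · m with k = 2 and m = 113 · 137 = 15481 (a product of primes ≡ 1 (mod 4)); a representation of m scales to one of n via (k·x)² + (k·y)² = k²(x² + y²). Each prime p ≡ 1 (mod 4) is itself a sum of two squares; find a² by testing p − a² for a perfect square:
  113: 113 − 1² = 112, 113 − 2² = 109, 113 − 3² = 104, 113 − 4² = 97, 113 − 5² = 88, 113 − 6² = 77, 113 − 7² = 64 = 8² ⇒ 113 = 7² + 8².
  137: 137 − 1² = 136, 137 − 2² = 133, 137 − 3² = 128, 137 − 4² = 121 = 11² ⇒ 137 = 4² + 11².
  Combine using the Brahmagupta–Fibonacci identity (a² + b²)(c² + d²) = (ac − bd)² + (ad + bc)² = (ac + bd)² + (ad − bc)²:
  113 · 137 = 15481: from (7² + 8²)(4² + 11²), take (7·4 − 8·11, 7·11 + 8·4) = (28 − 88, 77 + 32) = (-60, 109); dropping signs (only squares matter) gives (60, 109); check 60² + 109² = 3600 + 11881 = 15481 ✓.
  Scale by k = 2: (2·60, 2·109) = (120, 218).
Step 4: Order so x ≤ y and verify: 120² + 218² = 14400 + 47524 = 61924 = n. ✓

n = 61924 = 120² + 218² (one valid representation with x ≤ y).


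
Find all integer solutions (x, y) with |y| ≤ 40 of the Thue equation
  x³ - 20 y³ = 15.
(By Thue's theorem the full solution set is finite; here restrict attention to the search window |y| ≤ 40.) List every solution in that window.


The equation is x³ - 20y³ = 15. For fixed y, x³ = 20·y³ + 15, so a solution requires the RHS to be a perfect cube.
Strategy: iterate y from -40 to 40, compute RHS = 20·y³ + 15, and check whether it is a (positive or negative) perfect cube.
Check small values of y:
  y = 0: RHS = 15 is not a perfect cube.
  y = 1: RHS = 35 is not a perfect cube.
  y = -1: RHS = -5 is not a perfect cube.
  y = 2: RHS = 175 is not a perfect cube.
  y = -2: RHS = -145 is not a perfect cube.
  y = 3: RHS = 555 is not a perfect cube.
  y = -3: RHS = -525 is not a perfect cube.
Continuing the search up to |y| = 40 finds no solutions either.
No (x, y) in the scanned range satisfies the equation.

No integer solutions with |y| ≤ 40.


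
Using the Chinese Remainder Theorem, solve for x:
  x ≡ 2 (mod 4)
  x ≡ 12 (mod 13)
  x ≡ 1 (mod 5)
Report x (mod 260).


Moduli 4, 13, 5 are pairwise coprime; by CRT there is a unique solution modulo M = 4 · 13 · 5 = 260.
Solve pairwise, accumulating the modulus:
  Start with x ≡ 2 (mod 4).
  Combine with x ≡ 12 (mod 13): since gcd(4, 13) = 1, we get a unique residue mod 52.
    Write x = 2 + 4·t and substitute into x ≡ 12 (mod 13): 4·t ≡ 12 − 2 = 10 (mod 13).
    The inverse of 4 mod 13 is 10 (since 4·10 = 40 = 3·13 + 1), so t ≡ 10·10 = 100 ≡ 9 (mod 13).
    Then x = 2 + 4·9 = 38, valid modulo lcm(4, 13) = 52: x ≡ 38 (mod 52).
  Combine with x ≡ 1 (mod 5): since gcd(52, 5) = 1, we get a unique residue mod 260.
    Write x = 38 + 52·t and substitute into x ≡ 1 (mod 5): 52·t ≡ 1 − 38 = -37 (mod 5).
    Reduce coefficients mod 5: 2·t ≡ 3 (mod 5).
    The inverse of 2 mod 5 is 3 (since 2·3 = 6 = 1·5 + 1), so t ≡ 3·3 = 9 ≡ 4 (mod 5).
    Then x = 38 + 52·4 = 246, valid modulo lcm(52, 5) = 260: x ≡ 246 (mod 260).
Verify: 246 mod 4 = 2 ✓, 246 mod 13 = 12 ✓, 246 mod 5 = 1 ✓.

x ≡ 246 (mod 260).


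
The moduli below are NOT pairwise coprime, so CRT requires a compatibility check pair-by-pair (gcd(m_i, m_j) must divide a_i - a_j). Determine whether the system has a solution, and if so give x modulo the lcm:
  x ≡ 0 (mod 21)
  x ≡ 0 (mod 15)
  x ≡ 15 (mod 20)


Moduli 21, 15, 20 are not pairwise coprime, so CRT works modulo lcm(m_i) when all pairwise compatibility conditions hold.
Pairwise compatibility: gcd(m_i, m_j) must divide a_i - a_j for every pair.
Merge one congruence at a time:
  Start: x ≡ 0 (mod 21).
  Combine with x ≡ 0 (mod 15): gcd(21, 15) = 3; 0 - 0 = 0, which IS divisible by 3, so compatible.
    Write x = 0 + 21·t and substitute into x ≡ 0 (mod 15): 21·t ≡ 0 − 0 = 0 (mod 15).
    Divide the congruence (and modulus) by g = 3: 7·t ≡ 0 (mod 5).
    Reduce coefficients mod 5: 2·t ≡ 0 (mod 5).
    The inverse of 2 mod 5 is 3 (since 2·3 = 6 = 1·5 + 1), so t ≡ 3·0 = 0 ≡ 0 (mod 5).
    Then x = 0 + 21·0 = 0, valid modulo lcm(21, 15) = 105: x ≡ 0 (mod 105).
  Combine with x ≡ 15 (mod 20): gcd(105, 20) = 5; 15 - 0 = 15, which IS divisible by 5, so compatible.
    Write x = 0 + 105·t and substitute into x ≡ 15 (mod 20): 105·t ≡ 15 − 0 = 15 (mod 20).
    Divide the congruence (and modulus) by g = 5: 21·t ≡ 3 (mod 4).
    Reduce coefficients mod 4: 1·t ≡ 3 (mod 4).
    So t ≡ 3 (mod 4).
    Then x = 0 + 105·3 = 315, valid modulo lcm(105, 20) = 420: x ≡ 315 (mod 420).
Verify: 315 mod 21 = 0, 315 mod 15 = 0, 315 mod 20 = 15.

x ≡ 315 (mod 420).


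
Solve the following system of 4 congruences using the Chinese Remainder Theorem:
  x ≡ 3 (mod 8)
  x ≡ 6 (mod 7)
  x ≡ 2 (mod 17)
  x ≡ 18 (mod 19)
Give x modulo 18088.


Product of moduli M = 8 · 7 · 17 · 19 = 18088.
Merge one congruence at a time:
  Start: x ≡ 3 (mod 8).
  Combine with x ≡ 6 (mod 7); new modulus lcm = 56.
    Write x = 3 + 8·t and substitute into x ≡ 6 (mod 7): 8·t ≡ 6 − 3 = 3 (mod 7).
    Reduce coefficients mod 7: 1·t ≡ 3 (mod 7).
    So t ≡ 3 (mod 7).
    Then x = 3 + 8·3 = 27, valid modulo lcm(8, 7) = 56: x ≡ 27 (mod 56).
  Combine with x ≡ 2 (mod 17); new modulus lcm = 952.
    Write x = 27 + 56·t and substitute into x ≡ 2 (mod 17): 56·t ≡ 2 − 27 = -25 (mod 17).
    Reduce coefficients mod 17: 5·t ≡ 9 (mod 17).
    The inverse of 5 mod 17 is 7 (since 5·7 = 35 = 2·17 + 1), so t ≡ 7·9 = 63 ≡ 12 (mod 17).
    Then x = 27 + 56·12 = 699, valid modulo lcm(56, 17) = 952: x ≡ 699 (mod 952).
  Combine with x ≡ 18 (mod 19); new modulus lcm = 18088.
    Write x = 699 + 952·t and substitute into x ≡ 18 (mod 19): 952·t ≡ 18 − 699 = -681 (mod 19).
    Reduce coefficients mod 19: 2·t ≡ 3 (mod 19).
    The inverse of 2 mod 19 is 10 (since 2·10 = 20 = 1·19 + 1), so t ≡ 10·3 = 30 ≡ 11 (mod 19).
    Then x = 699 + 952·11 = 11171, valid modulo lcm(952, 19) = 18088: x ≡ 11171 (mod 18088).
Verify against each original: 11171 mod 8 = 3, 11171 mod 7 = 6, 11171 mod 17 = 2, 11171 mod 19 = 18.

x ≡ 11171 (mod 18088).


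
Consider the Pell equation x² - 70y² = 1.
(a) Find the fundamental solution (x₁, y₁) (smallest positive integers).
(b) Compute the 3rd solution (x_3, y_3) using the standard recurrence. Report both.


Step 1: Find the fundamental solution (x₁, y₁) of x² - 70y² = 1.
  Expand √70 as a continued fraction. a₀ = ⌊√70⌋ = 8; iterate m_{k+1} = d_k·a_k − m_k, d_{k+1} = (70 − m_{k+1}²)/d_k, a_{k+1} = ⌊(a₀ + m_{k+1})/d_{k+1}⌋ (starting m₀ = 0, d₀ = 1), with convergents p_k = a_k·p_{k-1} + p_{k-2}, q_k = a_k·q_{k-1} + q_{k-2} (p₋₁ = 1, q₋₁ = 0):
  k = 0: a₀ = 8; p₀/q₀ = 8/1; p₀² − 70·q₀² = 64 − 70 = -6.
  k = 1: m = 8, d = 6, a = ⌊(8 + 8)/6⌋ = 2; p/q = (2·8 + 1)/(2·1 + 0) = 17/2; p² − 70·q² = 289 − 280 = 9.
  k = 2: m = 4, d = 9, a = ⌊(8 + 4)/9⌋ = 1; p/q = (1·17 + 8)/(1·2 + 1) = 25/3; p² − 70·q² = 625 − 630 = -5.
  k = 3: m = 5, d = 5, a = ⌊(8 + 5)/5⌋ = 2; p/q = (2·25 + 17)/(2·3 + 2) = 67/8; p² − 70·q² = 4489 − 4480 = 9.
  k = 4: m = 5, d = 9, a = ⌊(8 + 5)/9⌋ = 1; p/q = (1·67 + 25)/(1·8 + 3) = 92/11; p² − 70·q² = 8464 − 8470 = -6.
  k = 5: m = 4, d = 6, a = ⌊(8 + 4)/6⌋ = 2; p/q = (2·92 + 67)/(2·11 + 8) = 251/30; p² − 70·q² = 63001 − 63000 = 1.
  The first convergent with p² − 70·q² = 1 gives the fundamental solution (x₁, y₁) = (251, 30).
Step 2: Apply the recurrence (x_{n+1}, y_{n+1}) = (x₁x_n + 70y₁y_n, x₁y_n + y₁x_n) repeatedly.
  From (x_1, y_1) = (251, 30): x_2 = 251·251 + 70·30·30 = 126001; y_2 = 251·30 + 30·251 = 15060.
  From (x_2, y_2) = (126001, 15060): x_3 = 251·126001 + 70·30·15060 = 63252251; y_3 = 251·15060 + 30·126001 = 7560090.
Step 3: Verify x_3² - 70·y_3² = 4000847256567001 - 4000847256567000 = 1 (should be 1). ✓

(x_1, y_1) = (251, 30); (x_3, y_3) = (63252251, 7560090).


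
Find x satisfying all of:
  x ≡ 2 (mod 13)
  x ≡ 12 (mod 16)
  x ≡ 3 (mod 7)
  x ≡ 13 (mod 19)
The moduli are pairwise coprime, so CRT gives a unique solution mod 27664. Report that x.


Product of moduli M = 13 · 16 · 7 · 19 = 27664.
Merge one congruence at a time:
  Start: x ≡ 2 (mod 13).
  Combine with x ≡ 12 (mod 16); new modulus lcm = 208.
    Write x = 2 + 13·t and substitute into x ≡ 12 (mod 16): 13·t ≡ 12 − 2 = 10 (mod 16).
    The inverse of 13 mod 16 is 5 (since 13·5 = 65 = 4·16 + 1), so t ≡ 5·10 = 50 ≡ 2 (mod 16).
    Then x = 2 + 13·2 = 28, valid modulo lcm(13, 16) = 208: x ≡ 28 (mod 208).
  Combine with x ≡ 3 (mod 7); new modulus lcm = 1456.
    Write x = 28 + 208·t and substitute into x ≡ 3 (mod 7): 208·t ≡ 3 − 28 = -25 (mod 7).
    Reduce coefficients mod 7: 5·t ≡ 3 (mod 7).
    The inverse of 5 mod 7 is 3 (since 5·3 = 15 = 2·7 + 1), so t ≡ 3·3 = 9 ≡ 2 (mod 7).
    Then x = 28 + 208·2 = 444, valid modulo lcm(208, 7) = 1456: x ≡ 444 (mod 1456).
  Combine with x ≡ 13 (mod 19); new modulus lcm = 27664.
    Write x = 444 + 1456·t and substitute into x ≡ 13 (mod 19): 1456·t ≡ 13 − 444 = -431 (mod 19).
    Reduce coefficients mod 19: 12·t ≡ 6 (mod 19).
    The inverse of 12 mod 19 is 8 (since 12·8 = 96 = 5·19 + 1), so t ≡ 8·6 = 48 ≡ 10 (mod 19).
    Then x = 444 + 1456·10 = 15004, valid modulo lcm(1456, 19) = 27664: x ≡ 15004 (mod 27664).
Verify against each original: 15004 mod 13 = 2, 15004 mod 16 = 12, 15004 mod 7 = 3, 15004 mod 19 = 13.

x ≡ 15004 (mod 27664).


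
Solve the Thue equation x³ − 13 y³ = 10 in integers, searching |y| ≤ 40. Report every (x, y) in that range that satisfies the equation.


The equation is x³ - 13y³ = 10. For fixed y, x³ = 13·y³ + 10, so a solution requires the RHS to be a perfect cube.
Strategy: iterate y from -40 to 40, compute RHS = 13·y³ + 10, and check whether it is a (positive or negative) perfect cube.
Check small values of y:
  y = 0: RHS = 10 is not a perfect cube.
  y = 1: RHS = 23 is not a perfect cube.
  y = -1: RHS = -3 is not a perfect cube.
  y = 2: RHS = 114 is not a perfect cube.
  y = -2: RHS = -94 is not a perfect cube.
  y = 3: RHS = 361 is not a perfect cube.
  y = -3: RHS = -341 is not a perfect cube.
Continuing the search up to |y| = 40 finds no solutions either.
No (x, y) in the scanned range satisfies the equation.

No integer solutions with |y| ≤ 40.


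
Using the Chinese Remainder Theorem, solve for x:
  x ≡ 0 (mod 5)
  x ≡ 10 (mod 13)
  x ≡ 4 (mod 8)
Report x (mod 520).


Moduli 5, 13, 8 are pairwise coprime; by CRT there is a unique solution modulo M = 5 · 13 · 8 = 520.
Solve pairwise, accumulating the modulus:
  Start with x ≡ 0 (mod 5).
  Combine with x ≡ 10 (mod 13): since gcd(5, 13) = 1, we get a unique residue mod 65.
    Write x = 0 + 5·t and substitute into x ≡ 10 (mod 13): 5·t ≡ 10 − 0 = 10 (mod 13).
    The inverse of 5 mod 13 is 8 (since 5·8 = 40 = 3·13 + 1), so t ≡ 8·10 = 80 ≡ 2 (mod 13).
    Then x = 0 + 5·2 = 10, valid modulo lcm(5, 13) = 65: x ≡ 10 (mod 65).
  Combine with x ≡ 4 (mod 8): since gcd(65, 8) = 1, we get a unique residue mod 520.
    Write x = 10 + 65·t and substitute into x ≡ 4 (mod 8): 65·t ≡ 4 − 10 = -6 (mod 8).
    Reduce coefficients mod 8: 1·t ≡ 2 (mod 8).
    So t ≡ 2 (mod 8).
    Then x = 10 + 65·2 = 140, valid modulo lcm(65, 8) = 520: x ≡ 140 (mod 520).
Verify: 140 mod 5 = 0 ✓, 140 mod 13 = 10 ✓, 140 mod 8 = 4 ✓.

x ≡ 140 (mod 520).


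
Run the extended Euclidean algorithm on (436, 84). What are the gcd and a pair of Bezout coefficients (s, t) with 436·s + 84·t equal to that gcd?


Euclidean algorithm on (436, 84) — divide until remainder is 0:
  436 = 5 · 84 + 16
  84 = 5 · 16 + 4
  16 = 4 · 4 + 0
gcd(436, 84) = 4.
Track Bezout coefficients alongside the remainders: start with r₀ = 436 = a·1 + b·0 (s = 1, t = 0) and r₁ = 84 = a·0 + b·1 (s = 0, t = 1); each new remainder r_{k+1} = r_{k-1} − q_k·r_k inherits s_{k+1} = s_{k-1} − q_k·s_k, t_{k+1} = t_{k-1} − q_k·t_k, so r_k = a·s_k + b·t_k at every step:
  q = 5: r = 16, s = 1 − 5·0 = 1, t = 0 − 5·1 = -5  (check: 436·1 + 84·(-5) = 16)
  q = 5: r = 4, s = 0 − 5·1 = -5, t = 1 − 5·(-5) = 26  (check: 436·(-5) + 84·26 = 4)
The row with r = 4 (the gcd) gives the Bezout coefficients s = -5, t = 26.
Result: 436 · (-5) + 84 · (26) = 4.

gcd(436, 84) = 4; s = -5, t = 26 (check: 436·(-5) + 84·26 = 4).
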